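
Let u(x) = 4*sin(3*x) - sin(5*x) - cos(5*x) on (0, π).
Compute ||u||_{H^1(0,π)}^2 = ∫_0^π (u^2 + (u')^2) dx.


||u||_{H^1(0,π)}^2 = 106*π

u'(x) = 5*sin(5*x) + 12*cos(3*x) - 5*cos(5*x).
Expand u² and (u')² and integrate term by term on (0, π), using: for integers n ≥ 1, ∫_0^π sin²(nx) dx = ∫_0^π cos²(nx) dx = π/2; for n ≠ n', ∫_0^π sin(nx)sin(n'x) dx = ∫_0^π cos(nx)cos(n'x) dx = 0; and by product-to-sum, ∫_0^π sin(nx)cos(n'x) dx = ½∫_0^π [sin((n+n')x) + sin((n−n')x)] dx, which is 0 when n+n' is even and 2n/(n²−n'²) when n+n' is odd (it need not vanish on (0, π)).
  u² squared terms: (-1)²·∫cos(5x)² dx = 1·π/2 = π/2;  (-1)²·∫sin(5x)² dx = 1·π/2 = π/2;  (4)²·∫sin(3x)² dx = 16·π/2 = 8*π.
  u² cross terms: 2·(-1)·(-1)·∫cos(5x)·sin(5x) dx = 2·(0) = 0;  2·(-1)·(4)·∫cos(5x)·sin(3x) dx = -8·(0) = 0;  2·(-1)·(4)·∫sin(5x)·sin(3x) dx = -8·(0) = 0.
  So ∫_0^π u² dx = π/2 + π/2 + 8*π + 0 + 0 + 0 = 9*π.
  (u')² squared terms: (-5)²·∫cos(5x)² dx = 25·π/2 = 25*π/2;  (5)²·∫sin(5x)² dx = 25·π/2 = 25*π/2;  (12)²·∫cos(3x)² dx = 144·π/2 = 72*π.
  (u')² cross terms: 2·(-5)·(5)·∫cos(5x)·sin(5x) dx = -50·(0) = 0;  2·(-5)·(12)·∫cos(5x)·cos(3x) dx = -120·(0) = 0;  2·(5)·(12)·∫sin(5x)·cos(3x) dx = 120·(0) = 0.
  So ∫_0^π (u')² dx = 25*π/2 + 25*π/2 + 72*π + 0 + 0 + 0 = 97*π.
||u||_{H^1}^2 = (9*π) + (97*π) = 106*π.


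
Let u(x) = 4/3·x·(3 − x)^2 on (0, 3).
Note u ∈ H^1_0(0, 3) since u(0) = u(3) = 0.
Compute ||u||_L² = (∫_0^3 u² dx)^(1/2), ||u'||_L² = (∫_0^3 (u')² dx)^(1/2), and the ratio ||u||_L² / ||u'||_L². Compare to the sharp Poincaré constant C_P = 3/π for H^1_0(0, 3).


||u||_L² / ||u'||_L² = 3*sqrt(14)/14 < C_P = 3/π.

u(x) = 4/3·x·(3 − x)^2, so u'(x) = 4*(x - 3)*(x - 1).
u(x) = 4/3·x·(3 − x)^2 vanishes at x = 0 and x = 3, so u ∈ H^1_0(0, 3). Differentiate via the product rule and integrate the resulting polynomials term by term.
  ∫_0^3 u² dx = ∫_0^3 (16*x^6/9 - 64*x^5/3 + 96*x^4 - 192*x^3 + 144*x^2) dx. Term by term:
    ∫_0^3 16*x^6/9 dx = 3888/7;  ∫_0^3 -64*x^5/3 dx = -2592;  ∫_0^3 96*x^4 dx = 23328/5;
    ∫_0^3 -192*x^3 dx = -3888;  ∫_0^3 144*x^2 dx = 1296.
  Sum: 3888/7 − 2592 + 23328/5 − 3888 + 1296 = 1296/35.
  ∫_0^3 (u')² dx = ∫_0^3 (16*x^4 - 128*x^3 + 352*x^2 - 384*x + 144) dx. Term by term:
    ∫_0^3 16*x^4 dx = 3888/5;  ∫_0^3 -128*x^3 dx = -2592;  ∫_0^3 352*x^2 dx = 3168;
    ∫_0^3 -384*x dx = -1728;  ∫_0^3 144 dx = 432.
  Sum: 3888/5 − 2592 + 3168 − 1728 + 432 = 288/5.
∫_0^3 u² dx = 1296/35, so ||u||_L² = 36*sqrt(35)/35.
∫_0^3 (u')² dx = 288/5, so ||u'||_L² = 12*sqrt(10)/5.
Ratio ||u||_L² / ||u'||_L² = 3*sqrt(14)/14.
Sharp Poincaré constant on H^1_0(0, 3) is C_P = L/π = 3/π, achieved by sin(π/3·x).
A polynomial bump cannot attain the sharp Poincaré constant (only the first sine eigenfunction does), so the ratio is strictly less than C_P, consistent with ||u||_L² ≤ C_P ||u'||_L².


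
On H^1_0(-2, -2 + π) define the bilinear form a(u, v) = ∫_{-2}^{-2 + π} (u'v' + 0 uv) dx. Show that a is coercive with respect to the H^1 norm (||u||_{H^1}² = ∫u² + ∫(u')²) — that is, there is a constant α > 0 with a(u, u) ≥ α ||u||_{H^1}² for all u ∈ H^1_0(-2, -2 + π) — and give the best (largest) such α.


α = 1/2

Coercivity of a(·,·) on H^1_0(-2, -2 + π) means a(u, u) ≥ α ||u||_{H^1}² for every u ∈ H^1_0.
The interval has length L = π, and Poincaré/coercivity depend only on L. Here a(u, u) = ∫(u')² + (0)·∫u².
Here c = 0, so a(u,u) = ∫(u')² alone. The condition a(u,u) ≥ α||u||_{H^1}² reads (1−α)∫(u')² ≥ (α−c)∫u². Any admissible α is ≤ 1 (rapidly oscillating u have ∫u²/∫(u')² → 0), and α = 1 would force 0 ≥ (1−c)∫u², impossible since c < 1; so 1−α > 0. By the sharp Poincaré inequality on H^1_0 of an interval of length L, ∫(u')² ≥ (π/L)²∫u² with equality for the first sine mode sin(π(x−x₀)/L) (x₀ the left endpoint), so the inequality holds for all u iff (1−α)(π/L)² ≥ α − c, i.e. α ≤ ((π/L)² + c)/((π/L)² + 1) = (1 + c(L/π)²)/(1 + (L/π)²). (Direct route, valid since c ≤ 0: Poincaré gives c∫u² ≥ c(L/π)²∫(u')², so a(u,u) ≥ (1 + c(L/π)²)∫(u')², while ||u||_{H^1}² ≤ (1 + (L/π)²)∫(u')²; dividing yields the same α.) With (π/L)² = 1 and c = 0, the largest admissible constant is α = ((π/L)² + c)/((π/L)² + 1).
Simplifying, α = 1/2.


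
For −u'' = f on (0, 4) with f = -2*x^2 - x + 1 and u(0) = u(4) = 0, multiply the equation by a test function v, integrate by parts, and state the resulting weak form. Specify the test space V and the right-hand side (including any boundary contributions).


V = H^1_0(0, 4) (so v(0) = v(4) = 0); weak form: ∫_0^4 u'v' dx = ∫_0^4 (-2*x^2 - x + 1) v dx for all v ∈ V.

Multiply both sides by a test function v and integrate from 0 to 4:
  ∫_0^4 −u''(x) v(x) dx = ∫_0^4 f(x) v(x) dx.
Integrate the LHS by parts once:
  ∫_0^4 −u'' v dx = −[u'(x) v(x)]_0^4 + ∫_0^4 u'(x) v'(x) dx.
Thus ∫_0^4 u'(x) v'(x) dx = ∫_0^4 f(x) v(x) dx + [u'(x) v(x)]_0^4.
Choose V so that boundary terms are either known or forced to vanish.
u is Dirichlet: u(0) = u(4) = 0. Let V = H^1_0(0, 4); then v(0) = v(4) = 0, and [u' v]_0^4 = 0.
Weak formulation: find u (satisfying any essential BC) such that ∫_0^4 u'(x) v'(x) dx = ∫_0^4 f v dx for all v ∈ V.
Substituting f(x) = -2*x^2 - x + 1, the right-hand side is ∫_0^4 (-2*x^2 - x + 1) v dx.


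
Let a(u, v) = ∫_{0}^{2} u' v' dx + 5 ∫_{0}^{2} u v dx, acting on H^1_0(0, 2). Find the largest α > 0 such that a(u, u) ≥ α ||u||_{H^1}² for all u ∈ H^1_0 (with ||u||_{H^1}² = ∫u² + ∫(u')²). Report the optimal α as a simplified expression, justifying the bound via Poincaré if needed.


α = 1

Coercivity of a(·,·) on H^1_0(0, 2) means a(u, u) ≥ α ||u||_{H^1}² for every u ∈ H^1_0.
The interval has length L = 2, and Poincaré/coercivity depend only on L. Here a(u, u) = ∫(u')² + (5)·∫u².
Here c = 5 ≥ 1, so a(u,u) = ∫(u')² + c∫u² ≥ ∫(u')² + ∫u² = ||u||_{H^1}², i.e. α = 1 works. No larger α is possible: a(u,u) ≥ α||u||_{H^1}² means (1−α)∫(u')² ≥ (α−c)∫u², and for the modes u_n = sin(nπ(x−x₀)/L) (x₀ the left endpoint) one has ∫u_n²/∫(u_n')² = (L/(nπ))² → 0, so a(u_n,u_n)/||u_n||_{H^1}² → 1. Hence the optimal constant is α = 1.
Therefore α = 1.


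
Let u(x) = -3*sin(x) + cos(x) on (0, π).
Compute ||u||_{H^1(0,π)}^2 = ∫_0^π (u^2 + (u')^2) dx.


||u||_{H^1(0,π)}^2 = 10*π

u'(x) = -sin(x) - 3*cos(x).
Expand u² and (u')² and integrate term by term on (0, π), using: for integers n ≥ 1, ∫_0^π sin²(nx) dx = ∫_0^π cos²(nx) dx = π/2; for n ≠ n', ∫_0^π sin(nx)sin(n'x) dx = ∫_0^π cos(nx)cos(n'x) dx = 0; and by product-to-sum, ∫_0^π sin(nx)cos(n'x) dx = ½∫_0^π [sin((n+n')x) + sin((n−n')x)] dx, which is 0 when n+n' is even and 2n/(n²−n'²) when n+n' is odd (it need not vanish on (0, π)).
  u² squared terms: (-3)²·∫sin(x)² dx = 9·π/2 = 9*π/2;  (1)²·∫cos(x)² dx = 1·π/2 = π/2.
  u² cross terms: 2·(-3)·(1)·∫sin(x)·cos(x) dx = -6·(0) = 0.
  So ∫_0^π u² dx = 9*π/2 + π/2 + 0 = 5*π.
  (u')² squared terms: (-1)²·∫sin(x)² dx = 1·π/2 = π/2;  (-3)²·∫cos(x)² dx = 9·π/2 = 9*π/2.
  (u')² cross terms: 2·(-1)·(-3)·∫sin(x)·cos(x) dx = 6·(0) = 0.
  So ∫_0^π (u')² dx = π/2 + 9*π/2 + 0 = 5*π.
||u||_{H^1}^2 = (5*π) + (5*π) = 10*π.


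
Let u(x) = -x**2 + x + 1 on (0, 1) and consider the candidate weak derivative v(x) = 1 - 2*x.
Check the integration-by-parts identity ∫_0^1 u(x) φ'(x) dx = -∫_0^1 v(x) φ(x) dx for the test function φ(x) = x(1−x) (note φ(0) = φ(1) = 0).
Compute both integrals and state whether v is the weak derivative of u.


LHS = 0, RHS = 0. Yes, v = u' weakly.

u(x) = -x**2 + x + 1, classical derivative u'(x) = 1 - 2*x.
φ(x) = x(1−x), so φ'(x) = 1 - 2*x.
Note φ(0) = φ(1) = 0, so the boundary term u·φ vanishes.
LHS = ∫_0^1 u(x) φ'(x) dx = ∫_0^1 (2*x^3 - 3*x^2 - x + 1) dx. Term by term:
  ∫_0^1 2*x^3 dx = 1/2;  ∫_0^1 -3*x^2 dx = -1;  ∫_0^1 -x dx = -1/2;
  ∫_0^1 1 dx = 1.
Sum: 1/2 − 1 − 1/2 + 1 = 0.
So LHS = 0.
∫_0^1 v(x) φ(x) dx = ∫_0^1 (2*x^3 - 3*x^2 + x) dx. Term by term:
  ∫_0^1 2*x^3 dx = 1/2;  ∫_0^1 -3*x^2 dx = -1;  ∫_0^1 x dx = 1/2.
Sum: 1/2 − 1 + 1/2 = 0.
So RHS = -∫_0^1 v(x) φ(x) dx = 0.
LHS = RHS, so the identity holds for this test φ.
Moreover u is smooth here and v(x) = u'(x) = 1 - 2*x pointwise, so the identity holds for every test function. Hence v is the weak derivative of u.


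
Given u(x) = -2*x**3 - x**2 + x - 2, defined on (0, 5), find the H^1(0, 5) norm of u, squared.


||u||_{H^1}^2 = 3367225/42

The H^1 norm (squared) on an interval (0, L) is
  ||u||_{H^1}^2 = ∫_0^L u(x)^2 dx + ∫_0^L u'(x)^2 dx.
Compute u'(x) = -6*x**2 - 2*x + 1.
Then u(x)^2 = 4*x**6 + 4*x**5 - 3*x**4 + 6*x**3 + 5*x**2 - 4*x + 4 and u'(x)^2 = 36*x**4 + 24*x**3 - 8*x**2 - 4*x + 1.
Integrate each monomial from 0 to 5 using ∫_0^5 c·x^n dx = c·5^(n+1)/(n+1):
  ∫_0^5 u(x)^2 dx = ∫_0^5 (4*x^6 + 4*x^5 - 3*x^4 + 6*x^3 + 5*x^2 - 4*x + 4) dx. Term by term:
    ∫_0^5 4*x^6 dx = 312500/7;  ∫_0^5 4*x^5 dx = 31250/3;  ∫_0^5 -3*x^4 dx = -1875;
    ∫_0^5 6*x^3 dx = 1875/2;  ∫_0^5 5*x^2 dx = 625/3;  ∫_0^5 -4*x dx = -50;
    ∫_0^5 4 dx = 20.
  Sum: 312500/7 + 31250/3 − 1875 + 1875/2 + 625/3 − 50 + 20 = 760205/14.
  ∫_0^5 u'(x)^2 dx = ∫_0^5 (36*x^4 + 24*x^3 - 8*x^2 - 4*x + 1) dx. Term by term:
    ∫_0^5 36*x^4 dx = 22500;  ∫_0^5 24*x^3 dx = 3750;  ∫_0^5 -8*x^2 dx = -1000/3;
    ∫_0^5 -4*x dx = -50;  ∫_0^5 1 dx = 5.
  Sum: 22500 + 3750 − 1000/3 − 50 + 5 = 77615/3.
Adding: ||u||_{H^1}^2 = 760205/14 + 77615/3 = 3367225/42.


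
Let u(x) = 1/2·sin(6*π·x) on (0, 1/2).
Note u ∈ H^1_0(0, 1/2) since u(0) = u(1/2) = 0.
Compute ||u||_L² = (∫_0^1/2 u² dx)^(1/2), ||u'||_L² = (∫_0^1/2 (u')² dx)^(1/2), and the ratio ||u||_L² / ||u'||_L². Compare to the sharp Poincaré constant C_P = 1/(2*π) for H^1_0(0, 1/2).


||u||_L² / ||u'||_L² = 1/(6*π) < C_P = 1/(2*π).

u(x) = 1/2·sin(6*π·x), so u'(x) = 3*π*cos(6*π*x).
Writing u(x) = A·sin(kπx/L) with A = 1/2 and k = 3, use ∫_0^L sin²(kπx/L) dx = L/2 and ∫_0^L cos²(kπx/L) dx = L/2.
u² = 1/4·sin²(6*π·x) and (u')² = 9*π^2·cos²(6*π·x), and each of sin², cos² integrates to L/2 = 1/4 over (0, 1/2).
∫_0^1/2 u² dx = 1/16, so ||u||_L² = 1/4.
∫_0^1/2 (u')² dx = 9*π^2/4, so ||u'||_L² = 3*π/2.
Ratio ||u||_L² / ||u'||_L² = 1/(6*π).
Sharp Poincaré constant on H^1_0(0, 1/2) is C_P = L/π = 1/(2*π), achieved by sin(2*π·x).
This is the k = 3 harmonic; the ratio L/(kπ) is strictly less than C_P = L/π, consistent with the sharp inequality ||u||_L² ≤ C_P ||u'||_L².


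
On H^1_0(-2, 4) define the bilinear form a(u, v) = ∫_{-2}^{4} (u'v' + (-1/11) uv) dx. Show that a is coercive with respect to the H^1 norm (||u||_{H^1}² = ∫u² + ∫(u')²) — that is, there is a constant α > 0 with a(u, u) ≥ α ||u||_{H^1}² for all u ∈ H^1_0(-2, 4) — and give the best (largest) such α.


α = (-36/11 + π^2)/(π^2 + 36)

Coercivity of a(·,·) on H^1_0(-2, 4) means a(u, u) ≥ α ||u||_{H^1}² for every u ∈ H^1_0.
The interval has length L = 6, and Poincaré/coercivity depend only on L. Here a(u, u) = ∫(u')² + (-1/11)·∫u².
Here c = -1/11 < 0 with |c| < (π/L)² = π^2/36, so coercivity still holds. The condition a(u,u) ≥ α||u||_{H^1}² reads (1−α)∫(u')² ≥ (α−c)∫u². Any admissible α is ≤ 1 (rapidly oscillating u have ∫u²/∫(u')² → 0), and α = 1 would force 0 ≥ (1−c)∫u², impossible since c < 1; so 1−α > 0. By the sharp Poincaré inequality on H^1_0 of an interval of length L, ∫(u')² ≥ (π/L)²∫u² with equality for the first sine mode sin(π(x−x₀)/L) (x₀ the left endpoint), so the inequality holds for all u iff (1−α)(π/L)² ≥ α − c, i.e. α ≤ ((π/L)² + c)/((π/L)² + 1) = (1 + c(L/π)²)/(1 + (L/π)²). (Direct route, valid since c ≤ 0: Poincaré gives c∫u² ≥ c(L/π)²∫(u')², so a(u,u) ≥ (1 + c(L/π)²)∫(u')², while ||u||_{H^1}² ≤ (1 + (L/π)²)∫(u')²; dividing yields the same α.) With (π/L)² = π^2/36 and c = -1/11, the largest admissible constant is α = ((π/L)² + c)/((π/L)² + 1).
Simplifying, α = (-36/11 + π^2)/(π^2 + 36).


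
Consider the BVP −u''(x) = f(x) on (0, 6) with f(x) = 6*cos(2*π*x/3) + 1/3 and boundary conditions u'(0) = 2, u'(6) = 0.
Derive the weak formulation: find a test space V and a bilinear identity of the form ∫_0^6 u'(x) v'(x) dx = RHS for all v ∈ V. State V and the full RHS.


V = H^1(0, 6) (v unrestricted at boundary; u is determined up to an additive constant); weak form: ∫_0^6 u'v' dx = ∫_0^6 (6*cos(2*π*x/3) + 1/3) v dx − 2·v(0) for all v ∈ V.

Multiply both sides by a test function v and integrate from 0 to 6:
  ∫_0^6 −u''(x) v(x) dx = ∫_0^6 f(x) v(x) dx.
Integrate the LHS by parts once:
  ∫_0^6 −u'' v dx = −[u'(x) v(x)]_0^6 + ∫_0^6 u'(x) v'(x) dx.
Thus ∫_0^6 u'(x) v'(x) dx = ∫_0^6 f(x) v(x) dx + [u'(x) v(x)]_0^6.
Choose V so that boundary terms are either known or forced to vanish.
u has inhomogeneous Neumann u'(0) = 2, u'(6) = 0. [u' v]_0^6 = (0)·v(6) − (2)·v(0) = − 2·v(0). Take V = H^1(0, 6); boundary term becomes part of RHS.
Weak formulation: find u (satisfying any essential BC) such that ∫_0^6 u'(x) v'(x) dx = ∫_0^6 f v dx − 2·v(0) for all v ∈ V (Neumann data are natural BCs: they enter the RHS as boundary terms).
Substituting f(x) = 6*cos(2*π*x/3) + 1/3, the right-hand side is ∫_0^6 (6*cos(2*π*x/3) + 1/3) v dx − 2·v(0).
Compatibility check (pure Neumann): taking v ≡ 1 ∈ V gives 0 = ∫_0^6 f dx + (0) − (2), i.e. ∫_0^6 f dx must equal u'(0) − u'(6) = 2. Indeed ∫_0^6 (6*cos(2*π*x/3) + 1/3) dx = 2, so the data are compatible. The solution is then unique only up to an additive constant (fix it e.g. by requiring ∫_0^6 u dx = 0).


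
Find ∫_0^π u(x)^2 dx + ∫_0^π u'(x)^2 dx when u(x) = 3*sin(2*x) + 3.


||u||_{H^1(0,π)}^2 = 63*π/2

u'(x) = 6*cos(2*x).
Expand u² and (u')² and integrate term by term on (0, π), using: for integers n ≥ 1, ∫_0^π sin²(nx) dx = ∫_0^π cos²(nx) dx = π/2; for n ≠ n', ∫_0^π sin(nx)sin(n'x) dx = ∫_0^π cos(nx)cos(n'x) dx = 0; and by product-to-sum, ∫_0^π sin(nx)cos(n'x) dx = ½∫_0^π [sin((n+n')x) + sin((n−n')x)] dx, which is 0 when n+n' is even and 2n/(n²−n'²) when n+n' is odd (it need not vanish on (0, π)). For the constant mode: ∫_0^π 1 dx = π, ∫_0^π cos(nx) dx = 0, ∫_0^π sin(nx) dx = (1−(−1)^n)/n.
  u² squared terms: (3)²·∫1 dx = 9·π = 9*π;  (3)²·∫sin(2x)² dx = 9·π/2 = 9*π/2.
  u² cross terms: 2·(3)·(3)·∫1·sin(2x) dx = 18·(0) = 0.
  So ∫_0^π u² dx = 9*π + 9*π/2 + 0 = 27*π/2.
  (u')² squared terms: (6)²·∫cos(2x)² dx = 36·π/2 = 18*π.
  So ∫_0^π (u')² dx = 18*π.
||u||_{H^1}^2 = (27*π/2) + (18*π) = 63*π/2.


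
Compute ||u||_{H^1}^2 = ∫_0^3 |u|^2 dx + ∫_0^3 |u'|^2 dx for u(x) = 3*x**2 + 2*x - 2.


||u||_{H^1}^2 = 5142/5

The H^1 norm (squared) on an interval (0, L) is
  ||u||_{H^1}^2 = ∫_0^L u(x)^2 dx + ∫_0^L u'(x)^2 dx.
Compute u'(x) = 6*x + 2.
Then u(x)^2 = 9*x**4 + 12*x**3 - 8*x**2 - 8*x + 4 and u'(x)^2 = 36*x**2 + 24*x + 4.
Integrate each monomial from 0 to 3 using ∫_0^3 c·x^n dx = c·3^(n+1)/(n+1):
  ∫_0^3 u(x)^2 dx = ∫_0^3 (9*x^4 + 12*x^3 - 8*x^2 - 8*x + 4) dx. Term by term:
    ∫_0^3 9*x^4 dx = 2187/5;  ∫_0^3 12*x^3 dx = 243;  ∫_0^3 -8*x^2 dx = -72;
    ∫_0^3 -8*x dx = -36;  ∫_0^3 4 dx = 12.
  Sum: 2187/5 + 243 − 72 − 36 + 12 = 2922/5.
  ∫_0^3 u'(x)^2 dx = ∫_0^3 (36*x^2 + 24*x + 4) dx. Term by term:
    ∫_0^3 36*x^2 dx = 324;  ∫_0^3 24*x dx = 108;  ∫_0^3 4 dx = 12.
  Sum: 324 + 108 + 12 = 444.
Adding: ||u||_{H^1}^2 = 2922/5 + 444 = 5142/5.


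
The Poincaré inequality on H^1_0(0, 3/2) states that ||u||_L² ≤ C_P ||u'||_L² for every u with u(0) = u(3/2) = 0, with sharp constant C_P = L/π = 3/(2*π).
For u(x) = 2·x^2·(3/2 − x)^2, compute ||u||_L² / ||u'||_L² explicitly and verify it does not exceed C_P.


||u||_L² / ||u'||_L² = sqrt(3)/4 < C_P = 3/(2*π).

u(x) = 2·x^2·(3/2 − x)^2, so u'(x) = x*(2*x - 3)*(4*x - 3).
u(x) = 2·x^2·(3/2 − x)^2 vanishes at x = 0 and x = 3/2, so u ∈ H^1_0(0, 3/2). Differentiate via the product rule and integrate the resulting polynomials term by term.
  ∫_0^3/2 u² dx = ∫_0^3/2 (4*x^8 - 24*x^7 + 54*x^6 - 54*x^5 + 81*x^4/4) dx. Term by term:
    ∫_0^3/2 4*x^8 dx = 2187/128;  ∫_0^3/2 -24*x^7 dx = -19683/256;  ∫_0^3/2 54*x^6 dx = 59049/448;
    ∫_0^3/2 -54*x^5 dx = -6561/64;  ∫_0^3/2 81*x^4/4 dx = 19683/640.
  Sum: 2187/128 − 19683/256 + 59049/448 − 6561/64 + 19683/640 = 2187/8960.
  ∫_0^3/2 (u')² dx = ∫_0^3/2 (64*x^6 - 288*x^5 + 468*x^4 - 324*x^3 + 81*x^2) dx. Term by term:
    ∫_0^3/2 64*x^6 dx = 2187/14;  ∫_0^3/2 -288*x^5 dx = -2187/4;  ∫_0^3/2 468*x^4 dx = 28431/40;
    ∫_0^3/2 -324*x^3 dx = -6561/16;  ∫_0^3/2 81*x^2 dx = 729/8.
  Sum: 2187/14 − 2187/4 + 28431/40 − 6561/16 + 729/8 = 729/560.
∫_0^3/2 u² dx = 2187/8960, so ||u||_L² = 27*sqrt(105)/560.
∫_0^3/2 (u')² dx = 729/560, so ||u'||_L² = 27*sqrt(35)/140.
Ratio ||u||_L² / ||u'||_L² = sqrt(3)/4.
Sharp Poincaré constant on H^1_0(0, 3/2) is C_P = L/π = 3/(2*π), achieved by sin(2*π/3·x).
A polynomial bump cannot attain the sharp Poincaré constant (only the first sine eigenfunction does), so the ratio is strictly less than C_P, consistent with ||u||_L² ≤ C_P ||u'||_L².


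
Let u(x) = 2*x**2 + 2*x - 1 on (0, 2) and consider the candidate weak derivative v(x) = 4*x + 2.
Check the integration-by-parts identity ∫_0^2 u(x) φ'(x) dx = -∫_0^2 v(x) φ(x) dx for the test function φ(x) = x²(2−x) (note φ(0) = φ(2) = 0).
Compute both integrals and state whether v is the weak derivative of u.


LHS = -136/15, RHS = -136/15. Yes, v = u' weakly.

u(x) = 2*x**2 + 2*x - 1, classical derivative u'(x) = 4*x + 2.
φ(x) = x²(2−x), so φ'(x) = x*(4 - 3*x).
Note φ(0) = φ(2) = 0, so the boundary term u·φ vanishes.
LHS = ∫_0^2 u(x) φ'(x) dx = ∫_0^2 (-6*x^4 + 2*x^3 + 11*x^2 - 4*x) dx. Term by term:
  ∫_0^2 -6*x^4 dx = -192/5;  ∫_0^2 2*x^3 dx = 8;  ∫_0^2 11*x^2 dx = 88/3;
  ∫_0^2 -4*x dx = -8.
Sum: -192/5 + 8 + 88/3 − 8 = -136/15.
So LHS = -136/15.
∫_0^2 v(x) φ(x) dx = ∫_0^2 (-4*x^4 + 6*x^3 + 4*x^2) dx. Term by term:
  ∫_0^2 -4*x^4 dx = -128/5;  ∫_0^2 6*x^3 dx = 24;  ∫_0^2 4*x^2 dx = 32/3.
Sum: -128/5 + 24 + 32/3 = 136/15.
So RHS = -∫_0^2 v(x) φ(x) dx = -136/15.
LHS = RHS, so the identity holds for this test φ.
Moreover u is smooth here and v(x) = u'(x) = 4*x + 2 pointwise, so the identity holds for every test function. Hence v is the weak derivative of u.


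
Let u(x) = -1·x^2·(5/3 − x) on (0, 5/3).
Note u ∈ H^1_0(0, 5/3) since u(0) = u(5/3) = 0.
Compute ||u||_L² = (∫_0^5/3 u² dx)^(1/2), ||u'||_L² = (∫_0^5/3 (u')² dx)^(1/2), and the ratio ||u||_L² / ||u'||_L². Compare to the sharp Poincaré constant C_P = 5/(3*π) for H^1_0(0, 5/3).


||u||_L² / ||u'||_L² = 5*sqrt(14)/42 < C_P = 5/(3*π).

u(x) = -1·x^2·(5/3 − x), so u'(x) = x*(9*x - 10)/3.
u(x) = -1·x^2·(5/3 − x) vanishes at x = 0 and x = 5/3, so u ∈ H^1_0(0, 5/3). Differentiate via the product rule and integrate the resulting polynomials term by term.
  ∫_0^5/3 u² dx = ∫_0^5/3 (x^6 - 10*x^5/3 + 25*x^4/9) dx. Term by term:
    ∫_0^5/3 x^6 dx = 78125/15309;  ∫_0^5/3 -10*x^5/3 dx = -78125/6561;  ∫_0^5/3 25*x^4/9 dx = 15625/2187.
  Sum: 78125/15309 − 78125/6561 + 15625/2187 = 15625/45927.
  ∫_0^5/3 (u')² dx = ∫_0^5/3 (9*x^4 - 20*x^3 + 100*x^2/9) dx. Term by term:
    ∫_0^5/3 9*x^4 dx = 625/27;  ∫_0^5/3 -20*x^3 dx = -3125/81;  ∫_0^5/3 100*x^2/9 dx = 12500/729.
  Sum: 625/27 − 3125/81 + 12500/729 = 1250/729.
∫_0^5/3 u² dx = 15625/45927, so ||u||_L² = 125*sqrt(7)/567.
∫_0^5/3 (u')² dx = 1250/729, so ||u'||_L² = 25*sqrt(2)/27.
Ratio ||u||_L² / ||u'||_L² = 5*sqrt(14)/42.
Sharp Poincaré constant on H^1_0(0, 5/3) is C_P = L/π = 5/(3*π), achieved by sin(3*π/5·x).
A polynomial bump cannot attain the sharp Poincaré constant (only the first sine eigenfunction does), so the ratio is strictly less than C_P, consistent with ||u||_L² ≤ C_P ||u'||_L².


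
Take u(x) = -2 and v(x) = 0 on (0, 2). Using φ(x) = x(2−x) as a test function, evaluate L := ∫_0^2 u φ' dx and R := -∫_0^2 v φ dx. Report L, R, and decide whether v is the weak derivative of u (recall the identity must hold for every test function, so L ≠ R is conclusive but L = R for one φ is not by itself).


LHS = 0, RHS = 0. Yes, v = u' weakly.

u(x) = -2, classical derivative u'(x) = 0.
φ(x) = x(2−x), so φ'(x) = 2 - 2*x.
Note φ(0) = φ(2) = 0, so the boundary term u·φ vanishes.
LHS = ∫_0^2 u(x) φ'(x) dx = ∫_0^2 (4*x - 4) dx. Term by term:
  ∫_0^2 4*x dx = 8;  ∫_0^2 -4 dx = -8.
Sum: 8 − 8 = 0.
So LHS = 0.
∫_0^2 v(x) φ(x) dx = ∫_0^2 (0) dx. Term by term:
  ∫_0^2 0 dx = 0.
So RHS = -∫_0^2 v(x) φ(x) dx = 0.
LHS = RHS, so the identity holds for this test φ.
Moreover u is smooth here and v(x) = u'(x) = 0 pointwise, so the identity holds for every test function. Hence v is the weak derivative of u.


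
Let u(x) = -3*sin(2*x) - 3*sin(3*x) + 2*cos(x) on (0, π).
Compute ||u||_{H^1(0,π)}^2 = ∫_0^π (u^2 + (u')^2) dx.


||u||_{H^1(0,π)}^2 = -32 + 143*π/2

u'(x) = -2*sin(x) - 6*cos(2*x) - 9*cos(3*x).
Expand u² and (u')² and integrate term by term on (0, π), using: for integers n ≥ 1, ∫_0^π sin²(nx) dx = ∫_0^π cos²(nx) dx = π/2; for n ≠ n', ∫_0^π sin(nx)sin(n'x) dx = ∫_0^π cos(nx)cos(n'x) dx = 0; and by product-to-sum, ∫_0^π sin(nx)cos(n'x) dx = ½∫_0^π [sin((n+n')x) + sin((n−n')x)] dx, which is 0 when n+n' is even and 2n/(n²−n'²) when n+n' is odd (it need not vanish on (0, π)).
  u² squared terms: (-3)²·∫sin(2x)² dx = 9·π/2 = 9*π/2;  (-3)²·∫sin(3x)² dx = 9·π/2 = 9*π/2;  (2)²·∫cos(x)² dx = 4·π/2 = 2*π.
  u² cross terms: 2·(-3)·(-3)·∫sin(2x)·sin(3x) dx = 18·(0) = 0;  2·(-3)·(2)·∫sin(2x)·cos(x) dx = -12·(4/3) = -16;  2·(-3)·(2)·∫sin(3x)·cos(x) dx = -12·(0) = 0.
  So ∫_0^π u² dx = 9*π/2 + 9*π/2 + 2*π + 0 − 16 + 0 = -16 + 11*π.
  (u')² squared terms: (-9)²·∫cos(3x)² dx = 81·π/2 = 81*π/2;  (-6)²·∫cos(2x)² dx = 36·π/2 = 18*π;  (-2)²·∫sin(x)² dx = 4·π/2 = 2*π.
  (u')² cross terms: 2·(-9)·(-6)·∫cos(3x)·cos(2x) dx = 108·(0) = 0;  2·(-9)·(-2)·∫cos(3x)·sin(x) dx = 36·(0) = 0;  2·(-6)·(-2)·∫cos(2x)·sin(x) dx = 24·(-2/3) = -16.
  So ∫_0^π (u')² dx = 81*π/2 + 18*π + 2*π + 0 + 0 − 16 = -16 + 121*π/2.
||u||_{H^1}^2 = (-16 + 11*π) + (-16 + 121*π/2) = -32 + 143*π/2.


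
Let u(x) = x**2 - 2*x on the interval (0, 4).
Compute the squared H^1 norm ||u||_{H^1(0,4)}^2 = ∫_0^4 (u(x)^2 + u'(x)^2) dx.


||u||_{H^1}^2 = 1072/15

The H^1 norm (squared) on an interval (0, L) is
  ||u||_{H^1}^2 = ∫_0^L u(x)^2 dx + ∫_0^L u'(x)^2 dx.
Compute u'(x) = 2*x - 2.
Then u(x)^2 = x**4 - 4*x**3 + 4*x**2 and u'(x)^2 = 4*x**2 - 8*x + 4.
Integrate each monomial from 0 to 4 using ∫_0^4 c·x^n dx = c·4^(n+1)/(n+1):
  ∫_0^4 u(x)^2 dx = ∫_0^4 (x^4 - 4*x^3 + 4*x^2) dx. Term by term:
    ∫_0^4 x^4 dx = 1024/5;  ∫_0^4 -4*x^3 dx = -256;  ∫_0^4 4*x^2 dx = 256/3.
  Sum: 1024/5 − 256 + 256/3 = 512/15.
  ∫_0^4 u'(x)^2 dx = ∫_0^4 (4*x^2 - 8*x + 4) dx. Term by term:
    ∫_0^4 4*x^2 dx = 256/3;  ∫_0^4 -8*x dx = -64;  ∫_0^4 4 dx = 16.
  Sum: 256/3 − 64 + 16 = 112/3.
Adding: ||u||_{H^1}^2 = 512/15 + 112/3 = 1072/15.


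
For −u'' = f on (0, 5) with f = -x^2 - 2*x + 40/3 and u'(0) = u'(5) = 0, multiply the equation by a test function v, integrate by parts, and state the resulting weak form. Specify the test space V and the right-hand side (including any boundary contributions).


V = H^1(0, 5) (no boundary constraint on v; u is determined up to an additive constant); weak form: ∫_0^5 u'v' dx = ∫_0^5 (-x^2 - 2*x + 40/3) v dx for all v ∈ V.

Multiply both sides by a test function v and integrate from 0 to 5:
  ∫_0^5 −u''(x) v(x) dx = ∫_0^5 f(x) v(x) dx.
Integrate the LHS by parts once:
  ∫_0^5 −u'' v dx = −[u'(x) v(x)]_0^5 + ∫_0^5 u'(x) v'(x) dx.
Thus ∫_0^5 u'(x) v'(x) dx = ∫_0^5 f(x) v(x) dx + [u'(x) v(x)]_0^5.
Choose V so that boundary terms are either known or forced to vanish.
u has homogeneous Neumann: u'(0) = u'(5) = 0. So [u' v]_0^5 = 0·v(5) − 0·v(0) = 0 for any v; take V = H^1(0, 5).
Weak formulation: find u (satisfying any essential BC) such that ∫_0^5 u'(x) v'(x) dx = ∫_0^5 f v dx for all v ∈ V (homogeneous Neumann, so boundary terms vanish).
Substituting f(x) = -x^2 - 2*x + 40/3, the right-hand side is ∫_0^5 (-x^2 - 2*x + 40/3) v dx.
Compatibility check (pure Neumann): taking v ≡ 1 ∈ V gives 0 = ∫_0^5 f dx + (0) − (0), i.e. ∫_0^5 f dx must equal u'(0) − u'(5) = 0. Indeed ∫_0^5 (-x^2 - 2*x + 40/3) dx = 0, so the data are compatible. The solution is then unique only up to an additive constant (fix it e.g. by requiring ∫_0^5 u dx = 0).


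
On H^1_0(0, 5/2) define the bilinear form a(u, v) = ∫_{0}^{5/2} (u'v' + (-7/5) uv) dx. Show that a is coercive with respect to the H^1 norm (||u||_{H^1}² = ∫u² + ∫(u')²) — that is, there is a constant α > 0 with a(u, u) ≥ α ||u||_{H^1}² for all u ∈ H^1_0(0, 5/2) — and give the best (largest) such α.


α = (-35 + 4*π^2)/(25 + 4*π^2)

Coercivity of a(·,·) on H^1_0(0, 5/2) means a(u, u) ≥ α ||u||_{H^1}² for every u ∈ H^1_0.
The interval has length L = 5/2, and Poincaré/coercivity depend only on L. Here a(u, u) = ∫(u')² + (-7/5)·∫u².
Here c = -7/5 < 0 with |c| < (π/L)² = 4*π^2/25, so coercivity still holds. The condition a(u,u) ≥ α||u||_{H^1}² reads (1−α)∫(u')² ≥ (α−c)∫u². Any admissible α is ≤ 1 (rapidly oscillating u have ∫u²/∫(u')² → 0), and α = 1 would force 0 ≥ (1−c)∫u², impossible since c < 1; so 1−α > 0. By the sharp Poincaré inequality on H^1_0 of an interval of length L, ∫(u')² ≥ (π/L)²∫u² with equality for the first sine mode sin(π(x−x₀)/L) (x₀ the left endpoint), so the inequality holds for all u iff (1−α)(π/L)² ≥ α − c, i.e. α ≤ ((π/L)² + c)/((π/L)² + 1) = (1 + c(L/π)²)/(1 + (L/π)²). (Direct route, valid since c ≤ 0: Poincaré gives c∫u² ≥ c(L/π)²∫(u')², so a(u,u) ≥ (1 + c(L/π)²)∫(u')², while ||u||_{H^1}² ≤ (1 + (L/π)²)∫(u')²; dividing yields the same α.) With (π/L)² = 4*π^2/25 and c = -7/5, the largest admissible constant is α = ((π/L)² + c)/((π/L)² + 1).
Simplifying, α = (-35 + 4*π^2)/(25 + 4*π^2).


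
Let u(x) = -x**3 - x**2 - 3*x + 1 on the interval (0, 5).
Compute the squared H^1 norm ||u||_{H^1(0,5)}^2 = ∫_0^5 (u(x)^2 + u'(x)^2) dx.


||u||_{H^1}^2 = 634250/21

The H^1 norm (squared) on an interval (0, L) is
  ||u||_{H^1}^2 = ∫_0^L u(x)^2 dx + ∫_0^L u'(x)^2 dx.
Compute u'(x) = -3*x**2 - 2*x - 3.
Then u(x)^2 = x**6 + 2*x**5 + 7*x**4 + 4*x**3 + 7*x**2 - 6*x + 1 and u'(x)^2 = 9*x**4 + 12*x**3 + 22*x**2 + 12*x + 9.
Integrate each monomial from 0 to 5 using ∫_0^5 c·x^n dx = c·5^(n+1)/(n+1):
  ∫_0^5 u(x)^2 dx = ∫_0^5 (x^6 + 2*x^5 + 7*x^4 + 4*x^3 + 7*x^2 - 6*x + 1) dx. Term by term:
    ∫_0^5 x^6 dx = 78125/7;  ∫_0^5 2*x^5 dx = 15625/3;  ∫_0^5 7*x^4 dx = 4375;
    ∫_0^5 4*x^3 dx = 625;  ∫_0^5 7*x^2 dx = 875/3;  ∫_0^5 -6*x dx = -75;
    ∫_0^5 1 dx = 5.
  Sum: 78125/7 + 15625/3 + 4375 + 625 + 875/3 − 75 + 5 = 151135/7.
  ∫_0^5 u'(x)^2 dx = ∫_0^5 (9*x^4 + 12*x^3 + 22*x^2 + 12*x + 9) dx. Term by term:
    ∫_0^5 9*x^4 dx = 5625;  ∫_0^5 12*x^3 dx = 1875;  ∫_0^5 22*x^2 dx = 2750/3;
    ∫_0^5 12*x dx = 150;  ∫_0^5 9 dx = 45.
  Sum: 5625 + 1875 + 2750/3 + 150 + 45 = 25835/3.
Adding: ||u||_{H^1}^2 = 151135/7 + 25835/3 = 634250/21.


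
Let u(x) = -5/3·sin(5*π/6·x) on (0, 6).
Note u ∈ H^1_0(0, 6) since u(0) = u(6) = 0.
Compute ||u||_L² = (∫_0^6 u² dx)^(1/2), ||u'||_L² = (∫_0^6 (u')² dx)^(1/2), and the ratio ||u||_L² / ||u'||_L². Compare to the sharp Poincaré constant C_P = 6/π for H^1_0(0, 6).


||u||_L² / ||u'||_L² = 6/(5*π) < C_P = 6/π.

u(x) = -5/3·sin(5*π/6·x), so u'(x) = -25*π*cos(5*π*x/6)/18.
Writing u(x) = A·sin(kπx/L) with A = -5/3 and k = 5, use ∫_0^L sin²(kπx/L) dx = L/2 and ∫_0^L cos²(kπx/L) dx = L/2.
u² = 25/9·sin²(5*π/6·x) and (u')² = 625*π^2/324·cos²(5*π/6·x), and each of sin², cos² integrates to L/2 = 3 over (0, 6).
∫_0^6 u² dx = 25/3, so ||u||_L² = 5*sqrt(3)/3.
∫_0^6 (u')² dx = 625*π^2/108, so ||u'||_L² = 25*sqrt(3)*π/18.
Ratio ||u||_L² / ||u'||_L² = 6/(5*π).
Sharp Poincaré constant on H^1_0(0, 6) is C_P = L/π = 6/π, achieved by sin(π/6·x).
This is the k = 5 harmonic; the ratio L/(kπ) is strictly less than C_P = L/π, consistent with the sharp inequality ||u||_L² ≤ C_P ||u'||_L².


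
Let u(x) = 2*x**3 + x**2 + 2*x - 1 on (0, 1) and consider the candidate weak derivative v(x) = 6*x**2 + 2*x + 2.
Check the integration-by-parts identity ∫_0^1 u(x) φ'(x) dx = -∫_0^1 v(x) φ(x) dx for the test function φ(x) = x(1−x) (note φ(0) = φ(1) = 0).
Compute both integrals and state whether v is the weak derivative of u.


LHS = -4/5, RHS = -4/5. Yes, v = u' weakly.

u(x) = 2*x**3 + x**2 + 2*x - 1, classical derivative u'(x) = 6*x**2 + 2*x + 2.
φ(x) = x(1−x), so φ'(x) = 1 - 2*x.
Note φ(0) = φ(1) = 0, so the boundary term u·φ vanishes.
LHS = ∫_0^1 u(x) φ'(x) dx = ∫_0^1 (-4*x^4 - 3*x^2 + 4*x - 1) dx. Term by term:
  ∫_0^1 -4*x^4 dx = -4/5;  ∫_0^1 -3*x^2 dx = -1;  ∫_0^1 4*x dx = 2;
  ∫_0^1 -1 dx = -1.
Sum: -4/5 − 1 + 2 − 1 = -4/5.
So LHS = -4/5.
∫_0^1 v(x) φ(x) dx = ∫_0^1 (-6*x^4 + 4*x^3 + 2*x) dx. Term by term:
  ∫_0^1 -6*x^4 dx = -6/5;  ∫_0^1 4*x^3 dx = 1;  ∫_0^1 2*x dx = 1.
Sum: -6/5 + 1 + 1 = 4/5.
So RHS = -∫_0^1 v(x) φ(x) dx = -4/5.
LHS = RHS, so the identity holds for this test φ.
Moreover u is smooth here and v(x) = u'(x) = 6*x**2 + 2*x + 2 pointwise, so the identity holds for every test function. Hence v is the weak derivative of u.


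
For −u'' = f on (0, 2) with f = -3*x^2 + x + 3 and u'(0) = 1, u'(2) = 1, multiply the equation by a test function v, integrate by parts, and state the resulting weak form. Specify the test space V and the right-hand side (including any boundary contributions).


V = H^1(0, 2) (v unrestricted at boundary; u is determined up to an additive constant); weak form: ∫_0^2 u'v' dx = ∫_0^2 (-3*x^2 + x + 3) v dx + v(2) − v(0) for all v ∈ V.

Multiply both sides by a test function v and integrate from 0 to 2:
  ∫_0^2 −u''(x) v(x) dx = ∫_0^2 f(x) v(x) dx.
Integrate the LHS by parts once:
  ∫_0^2 −u'' v dx = −[u'(x) v(x)]_0^2 + ∫_0^2 u'(x) v'(x) dx.
Thus ∫_0^2 u'(x) v'(x) dx = ∫_0^2 f(x) v(x) dx + [u'(x) v(x)]_0^2.
Choose V so that boundary terms are either known or forced to vanish.
u has inhomogeneous Neumann u'(0) = 1, u'(2) = 1. [u' v]_0^2 = (1)·v(2) − (1)·v(0) = v(2) − v(0). Take V = H^1(0, 2); boundary term becomes part of RHS.
Weak formulation: find u (satisfying any essential BC) such that ∫_0^2 u'(x) v'(x) dx = ∫_0^2 f v dx + v(2) − v(0) for all v ∈ V (Neumann data are natural BCs: they enter the RHS as boundary terms).
Substituting f(x) = -3*x^2 + x + 3, the right-hand side is ∫_0^2 (-3*x^2 + x + 3) v dx + v(2) − v(0).
Compatibility check (pure Neumann): taking v ≡ 1 ∈ V gives 0 = ∫_0^2 f dx + (1) − (1), i.e. ∫_0^2 f dx must equal u'(0) − u'(2) = 0. Indeed ∫_0^2 (-3*x^2 + x + 3) dx = 0, so the data are compatible. The solution is then unique only up to an additive constant (fix it e.g. by requiring ∫_0^2 u dx = 0).


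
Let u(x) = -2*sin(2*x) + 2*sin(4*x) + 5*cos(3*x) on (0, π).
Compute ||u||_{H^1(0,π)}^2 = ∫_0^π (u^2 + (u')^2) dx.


||u||_{H^1(0,π)}^2 = 2720/7 + 169*π

u'(x) = -15*sin(3*x) - 4*cos(2*x) + 8*cos(4*x).
Expand u² and (u')² and integrate term by term on (0, π), using: for integers n ≥ 1, ∫_0^π sin²(nx) dx = ∫_0^π cos²(nx) dx = π/2; for n ≠ n', ∫_0^π sin(nx)sin(n'x) dx = ∫_0^π cos(nx)cos(n'x) dx = 0; and by product-to-sum, ∫_0^π sin(nx)cos(n'x) dx = ½∫_0^π [sin((n+n')x) + sin((n−n')x)] dx, which is 0 when n+n' is even and 2n/(n²−n'²) when n+n' is odd (it need not vanish on (0, π)).
  u² squared terms: (-2)²·∫sin(2x)² dx = 4·π/2 = 2*π;  (2)²·∫sin(4x)² dx = 4·π/2 = 2*π;  (5)²·∫cos(3x)² dx = 25·π/2 = 25*π/2.
  u² cross terms: 2·(-2)·(2)·∫sin(2x)·sin(4x) dx = -8·(0) = 0;  2·(-2)·(5)·∫sin(2x)·cos(3x) dx = -20·(-4/5) = 16;  2·(2)·(5)·∫sin(4x)·cos(3x) dx = 20·(8/7) = 160/7.
  So ∫_0^π u² dx = 2*π + 2*π + 25*π/2 + 0 + 16 + 160/7 = 272/7 + 33*π/2.
  (u')² squared terms: (-15)²·∫sin(3x)² dx = 225·π/2 = 225*π/2;  (-4)²·∫cos(2x)² dx = 16·π/2 = 8*π;  (8)²·∫cos(4x)² dx = 64·π/2 = 32*π.
  (u')² cross terms: 2·(-15)·(-4)·∫sin(3x)·cos(2x) dx = 120·(6/5) = 144;  2·(-15)·(8)·∫sin(3x)·cos(4x) dx = -240·(-6/7) = 1440/7;  2·(-4)·(8)·∫cos(2x)·cos(4x) dx = -64·(0) = 0.
  So ∫_0^π (u')² dx = 225*π/2 + 8*π + 32*π + 144 + 1440/7 + 0 = 2448/7 + 305*π/2.
||u||_{H^1}^2 = (272/7 + 33*π/2) + (2448/7 + 305*π/2) = 2720/7 + 169*π.


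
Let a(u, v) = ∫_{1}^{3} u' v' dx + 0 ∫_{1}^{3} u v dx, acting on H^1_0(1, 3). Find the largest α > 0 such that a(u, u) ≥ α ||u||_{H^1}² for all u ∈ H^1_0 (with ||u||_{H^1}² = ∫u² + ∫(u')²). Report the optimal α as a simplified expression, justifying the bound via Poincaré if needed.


α = π^2/(4 + π^2)

Coercivity of a(·,·) on H^1_0(1, 3) means a(u, u) ≥ α ||u||_{H^1}² for every u ∈ H^1_0.
The interval has length L = 2, and Poincaré/coercivity depend only on L. Here a(u, u) = ∫(u')² + (0)·∫u².
Here c = 0, so a(u,u) = ∫(u')² alone. The condition a(u,u) ≥ α||u||_{H^1}² reads (1−α)∫(u')² ≥ (α−c)∫u². Any admissible α is ≤ 1 (rapidly oscillating u have ∫u²/∫(u')² → 0), and α = 1 would force 0 ≥ (1−c)∫u², impossible since c < 1; so 1−α > 0. By the sharp Poincaré inequality on H^1_0 of an interval of length L, ∫(u')² ≥ (π/L)²∫u² with equality for the first sine mode sin(π(x−x₀)/L) (x₀ the left endpoint), so the inequality holds for all u iff (1−α)(π/L)² ≥ α − c, i.e. α ≤ ((π/L)² + c)/((π/L)² + 1) = (1 + c(L/π)²)/(1 + (L/π)²). (Direct route, valid since c ≤ 0: Poincaré gives c∫u² ≥ c(L/π)²∫(u')², so a(u,u) ≥ (1 + c(L/π)²)∫(u')², while ||u||_{H^1}² ≤ (1 + (L/π)²)∫(u')²; dividing yields the same α.) With (π/L)² = π^2/4 and c = 0, the largest admissible constant is α = ((π/L)² + c)/((π/L)² + 1).
Simplifying, α = π^2/(4 + π^2).


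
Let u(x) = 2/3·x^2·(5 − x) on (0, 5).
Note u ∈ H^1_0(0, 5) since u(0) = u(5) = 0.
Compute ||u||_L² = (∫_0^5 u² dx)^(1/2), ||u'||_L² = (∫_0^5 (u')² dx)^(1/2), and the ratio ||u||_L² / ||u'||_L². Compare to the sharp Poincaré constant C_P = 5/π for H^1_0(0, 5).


||u||_L² / ||u'||_L² = 5*sqrt(14)/14 < C_P = 5/π.

u(x) = 2/3·x^2·(5 − x), so u'(x) = 2*x*(10 - 3*x)/3.
u(x) = 2/3·x^2·(5 − x) vanishes at x = 0 and x = 5, so u ∈ H^1_0(0, 5). Differentiate via the product rule and integrate the resulting polynomials term by term.
  ∫_0^5 u² dx = ∫_0^5 (4*x^6/9 - 40*x^5/9 + 100*x^4/9) dx. Term by term:
    ∫_0^5 4*x^6/9 dx = 312500/63;  ∫_0^5 -40*x^5/9 dx = -312500/27;  ∫_0^5 100*x^4/9 dx = 62500/9.
  Sum: 312500/63 − 312500/27 + 62500/9 = 62500/189.
  ∫_0^5 (u')² dx = ∫_0^5 (4*x^4 - 80*x^3/3 + 400*x^2/9) dx. Term by term:
    ∫_0^5 4*x^4 dx = 2500;  ∫_0^5 -80*x^3/3 dx = -12500/3;  ∫_0^5 400*x^2/9 dx = 50000/27.
  Sum: 2500 − 12500/3 + 50000/27 = 5000/27.
∫_0^5 u² dx = 62500/189, so ||u||_L² = 250*sqrt(21)/63.
∫_0^5 (u')² dx = 5000/27, so ||u'||_L² = 50*sqrt(6)/9.
Ratio ||u||_L² / ||u'||_L² = 5*sqrt(14)/14.
Sharp Poincaré constant on H^1_0(0, 5) is C_P = L/π = 5/π, achieved by sin(π/5·x).
A polynomial bump cannot attain the sharp Poincaré constant (only the first sine eigenfunction does), so the ratio is strictly less than C_P, consistent with ||u||_L² ≤ C_P ||u'||_L².


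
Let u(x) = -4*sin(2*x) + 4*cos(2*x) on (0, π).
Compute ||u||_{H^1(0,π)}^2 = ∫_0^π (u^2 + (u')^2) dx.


||u||_{H^1(0,π)}^2 = 80*π

u'(x) = -8*sin(2*x) - 8*cos(2*x).
Expand u² and (u')² and integrate term by term on (0, π), using: for integers n ≥ 1, ∫_0^π sin²(nx) dx = ∫_0^π cos²(nx) dx = π/2; for n ≠ n', ∫_0^π sin(nx)sin(n'x) dx = ∫_0^π cos(nx)cos(n'x) dx = 0; and by product-to-sum, ∫_0^π sin(nx)cos(n'x) dx = ½∫_0^π [sin((n+n')x) + sin((n−n')x)] dx, which is 0 when n+n' is even and 2n/(n²−n'²) when n+n' is odd (it need not vanish on (0, π)).
  u² squared terms: (-4)²·∫sin(2x)² dx = 16·π/2 = 8*π;  (4)²·∫cos(2x)² dx = 16·π/2 = 8*π.
  u² cross terms: 2·(-4)·(4)·∫sin(2x)·cos(2x) dx = -32·(0) = 0.
  So ∫_0^π u² dx = 8*π + 8*π + 0 = 16*π.
  (u')² squared terms: (-8)²·∫cos(2x)² dx = 64·π/2 = 32*π;  (-8)²·∫sin(2x)² dx = 64·π/2 = 32*π.
  (u')² cross terms: 2·(-8)·(-8)·∫cos(2x)·sin(2x) dx = 128·(0) = 0.
  So ∫_0^π (u')² dx = 32*π + 32*π + 0 = 64*π.
||u||_{H^1}^2 = (16*π) + (64*π) = 80*π.


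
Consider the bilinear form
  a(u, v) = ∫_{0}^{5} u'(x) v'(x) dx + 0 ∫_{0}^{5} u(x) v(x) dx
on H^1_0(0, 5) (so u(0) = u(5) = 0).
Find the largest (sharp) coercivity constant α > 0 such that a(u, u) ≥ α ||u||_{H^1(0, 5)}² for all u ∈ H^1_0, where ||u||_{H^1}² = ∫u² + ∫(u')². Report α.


α = π^2/(π^2 + 25)

Coercivity of a(·,·) on H^1_0(0, 5) means a(u, u) ≥ α ||u||_{H^1}² for every u ∈ H^1_0.
The interval has length L = 5, and Poincaré/coercivity depend only on L. Here a(u, u) = ∫(u')² + (0)·∫u².
Here c = 0, so a(u,u) = ∫(u')² alone. The condition a(u,u) ≥ α||u||_{H^1}² reads (1−α)∫(u')² ≥ (α−c)∫u². Any admissible α is ≤ 1 (rapidly oscillating u have ∫u²/∫(u')² → 0), and α = 1 would force 0 ≥ (1−c)∫u², impossible since c < 1; so 1−α > 0. By the sharp Poincaré inequality on H^1_0 of an interval of length L, ∫(u')² ≥ (π/L)²∫u² with equality for the first sine mode sin(π(x−x₀)/L) (x₀ the left endpoint), so the inequality holds for all u iff (1−α)(π/L)² ≥ α − c, i.e. α ≤ ((π/L)² + c)/((π/L)² + 1) = (1 + c(L/π)²)/(1 + (L/π)²). (Direct route, valid since c ≤ 0: Poincaré gives c∫u² ≥ c(L/π)²∫(u')², so a(u,u) ≥ (1 + c(L/π)²)∫(u')², while ||u||_{H^1}² ≤ (1 + (L/π)²)∫(u')²; dividing yields the same α.) With (π/L)² = π^2/25 and c = 0, the largest admissible constant is α = ((π/L)² + c)/((π/L)² + 1).
Simplifying, α = π^2/(π^2 + 25).


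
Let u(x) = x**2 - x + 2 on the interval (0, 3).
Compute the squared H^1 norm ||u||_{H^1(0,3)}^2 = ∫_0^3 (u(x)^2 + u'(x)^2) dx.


||u||_{H^1}^2 = 681/10

The H^1 norm (squared) on an interval (0, L) is
  ||u||_{H^1}^2 = ∫_0^L u(x)^2 dx + ∫_0^L u'(x)^2 dx.
Compute u'(x) = 2*x - 1.
Then u(x)^2 = x**4 - 2*x**3 + 5*x**2 - 4*x + 4 and u'(x)^2 = 4*x**2 - 4*x + 1.
Integrate each monomial from 0 to 3 using ∫_0^3 c·x^n dx = c·3^(n+1)/(n+1):
  ∫_0^3 u(x)^2 dx = ∫_0^3 (x^4 - 2*x^3 + 5*x^2 - 4*x + 4) dx. Term by term:
    ∫_0^3 x^4 dx = 243/5;  ∫_0^3 -2*x^3 dx = -81/2;  ∫_0^3 5*x^2 dx = 45;
    ∫_0^3 -4*x dx = -18;  ∫_0^3 4 dx = 12.
  Sum: 243/5 − 81/2 + 45 − 18 + 12 = 471/10.
  ∫_0^3 u'(x)^2 dx = ∫_0^3 (4*x^2 - 4*x + 1) dx. Term by term:
    ∫_0^3 4*x^2 dx = 36;  ∫_0^3 -4*x dx = -18;  ∫_0^3 1 dx = 3.
  Sum: 36 − 18 + 3 = 21.
Adding: ||u||_{H^1}^2 = 471/10 + 21 = 681/10.


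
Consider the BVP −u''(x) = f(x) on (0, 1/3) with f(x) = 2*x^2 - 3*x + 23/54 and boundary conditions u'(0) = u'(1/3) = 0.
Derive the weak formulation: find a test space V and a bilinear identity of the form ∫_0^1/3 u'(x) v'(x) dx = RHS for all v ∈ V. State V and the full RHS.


V = H^1(0, 1/3) (no boundary constraint on v; u is determined up to an additive constant); weak form: ∫_0^1/3 u'v' dx = ∫_0^1/3 (2*x^2 - 3*x + 23/54) v dx for all v ∈ V.

Multiply both sides by a test function v and integrate from 0 to 1/3:
  ∫_0^1/3 −u''(x) v(x) dx = ∫_0^1/3 f(x) v(x) dx.
Integrate the LHS by parts once:
  ∫_0^1/3 −u'' v dx = −[u'(x) v(x)]_0^1/3 + ∫_0^1/3 u'(x) v'(x) dx.
Thus ∫_0^1/3 u'(x) v'(x) dx = ∫_0^1/3 f(x) v(x) dx + [u'(x) v(x)]_0^1/3.
Choose V so that boundary terms are either known or forced to vanish.
u has homogeneous Neumann: u'(0) = u'(1/3) = 0. So [u' v]_0^1/3 = 0·v(1/3) − 0·v(0) = 0 for any v; take V = H^1(0, 1/3).
Weak formulation: find u (satisfying any essential BC) such that ∫_0^1/3 u'(x) v'(x) dx = ∫_0^1/3 f v dx for all v ∈ V (homogeneous Neumann, so boundary terms vanish).
Substituting f(x) = 2*x^2 - 3*x + 23/54, the right-hand side is ∫_0^1/3 (2*x^2 - 3*x + 23/54) v dx.
Compatibility check (pure Neumann): taking v ≡ 1 ∈ V gives 0 = ∫_0^1/3 f dx + (0) − (0), i.e. ∫_0^1/3 f dx must equal u'(0) − u'(1/3) = 0. Indeed ∫_0^1/3 (2*x^2 - 3*x + 23/54) dx = 0, so the data are compatible. The solution is then unique only up to an additive constant (fix it e.g. by requiring ∫_0^1/3 u dx = 0).
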